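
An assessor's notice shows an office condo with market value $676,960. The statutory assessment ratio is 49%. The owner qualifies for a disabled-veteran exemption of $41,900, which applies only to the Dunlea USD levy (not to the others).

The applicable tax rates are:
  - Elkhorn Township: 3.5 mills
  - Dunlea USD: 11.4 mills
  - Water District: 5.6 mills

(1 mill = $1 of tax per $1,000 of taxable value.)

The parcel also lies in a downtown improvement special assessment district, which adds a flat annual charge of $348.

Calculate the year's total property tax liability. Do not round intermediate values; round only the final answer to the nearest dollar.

$6,670

Assessed value = $676,960 × 0.49 = $331,710.4
Elkhorn Township: $331,710.4 × 0.0035 = $1,160.9864
Dunlea USD: ($331,710.4 − $41,900) × 0.0114 = $289,810.4 × 0.0114 = $3,303.83856
Water District: $331,710.4 × 0.0056 = $1,857.57824
Levies subtotal = $6,322.4032
Total = $6,322.4032 + $348 = $6,670.4032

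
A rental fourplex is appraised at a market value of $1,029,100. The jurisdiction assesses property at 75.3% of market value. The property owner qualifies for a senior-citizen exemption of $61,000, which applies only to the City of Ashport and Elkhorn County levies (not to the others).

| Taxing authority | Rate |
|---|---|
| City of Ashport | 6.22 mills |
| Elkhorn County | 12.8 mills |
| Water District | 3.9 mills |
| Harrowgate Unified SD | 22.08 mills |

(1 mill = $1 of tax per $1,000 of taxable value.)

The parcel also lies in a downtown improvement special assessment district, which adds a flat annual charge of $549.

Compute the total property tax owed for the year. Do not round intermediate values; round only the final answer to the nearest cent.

Assessed value = $1,029,100 × 0.753 = $774,912.3
City of Ashport: ($774,912.3 − $61,000) × 0.00622 = $713,912.3 × 0.00622 = $4,440.534506
Elkhorn County: ($774,912.3 − $61,000) × 0.0128 = $713,912.3 × 0.0128 = $9,138.07744
Water District: $774,912.3 × 0.0039 = $3,022.15797
Harrowgate Unified SD: $774,912.3 × 0.02208 = $17,110.063584
Levies subtotal = $33,710.8335
Total = $33,710.8335 + $549 = $34,259.8335

$34,259.83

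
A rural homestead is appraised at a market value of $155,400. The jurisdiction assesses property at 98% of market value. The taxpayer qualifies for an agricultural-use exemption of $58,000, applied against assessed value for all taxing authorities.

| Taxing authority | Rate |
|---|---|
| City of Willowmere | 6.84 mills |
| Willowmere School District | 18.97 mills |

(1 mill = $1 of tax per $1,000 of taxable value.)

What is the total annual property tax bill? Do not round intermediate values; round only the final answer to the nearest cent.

Assessed value = $155,400 × 0.98 = $152,292
Taxable value = $152,292 − $58,000 = $94,292
City of Willowmere: $94,292 × 0.00684 = $644.95728
Willowmere School District: $94,292 × 0.01897 = $1,788.71924
Total = $644.95728 + $1,788.71924 = $2,433.67652

$2,433.68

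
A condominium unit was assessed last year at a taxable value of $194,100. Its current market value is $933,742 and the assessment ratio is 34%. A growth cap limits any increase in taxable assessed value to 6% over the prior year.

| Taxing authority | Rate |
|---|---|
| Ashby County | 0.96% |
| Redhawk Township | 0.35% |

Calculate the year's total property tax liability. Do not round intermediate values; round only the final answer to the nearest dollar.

Uncapped assessed value = $933,742 × 0.34 = $317,472.28
Cap limit = $194,100 × 1.06 = $205,746
Taxable assessed value = min($317,472.28, $205,746) = $205,746 (cap binds)
Ashby County: $205,746 × 0.0096 = $1,975.1616
Redhawk Township: $205,746 × 0.0035 = $720.111
Total = $2,695.2726

$2,695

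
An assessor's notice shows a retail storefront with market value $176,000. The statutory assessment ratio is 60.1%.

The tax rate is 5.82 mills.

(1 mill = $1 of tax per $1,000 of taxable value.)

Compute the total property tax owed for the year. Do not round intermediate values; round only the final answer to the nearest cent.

$615.62

Assessed value = $176,000 × 0.601 = $105,776
Tax = $105,776 × 0.00582 = $615.61632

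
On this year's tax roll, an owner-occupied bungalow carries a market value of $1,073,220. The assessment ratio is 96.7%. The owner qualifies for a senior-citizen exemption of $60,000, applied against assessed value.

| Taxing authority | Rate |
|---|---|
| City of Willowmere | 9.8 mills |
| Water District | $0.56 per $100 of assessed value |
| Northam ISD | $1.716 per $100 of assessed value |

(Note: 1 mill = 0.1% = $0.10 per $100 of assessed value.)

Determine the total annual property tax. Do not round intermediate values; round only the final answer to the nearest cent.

Assessed value = $1,073,220 × 0.967 = $1,037,803.74
Taxable value = $1,037,803.74 − $60,000 = $977,803.74
City of Willowmere: $977,803.74 × 0.0098 = $9,582.476652
Water District: $977,803.74 × 0.0056 = $5,475.700944
Northam ISD: $977,803.74 × 0.01716 = $16,779.1121784
Total = $31,837.2897744

$31,837.29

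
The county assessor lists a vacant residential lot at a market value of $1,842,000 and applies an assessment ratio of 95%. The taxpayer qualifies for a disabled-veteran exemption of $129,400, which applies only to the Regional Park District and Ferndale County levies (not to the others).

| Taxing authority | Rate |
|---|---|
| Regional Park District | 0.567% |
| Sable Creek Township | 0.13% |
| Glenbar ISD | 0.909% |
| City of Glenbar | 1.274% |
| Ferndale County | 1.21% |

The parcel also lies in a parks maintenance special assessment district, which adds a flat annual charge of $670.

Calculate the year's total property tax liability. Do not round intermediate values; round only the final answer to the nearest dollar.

Assessed value = $1,842,000 × 0.95 = $1,749,900
Regional Park District: ($1,749,900 − $129,400) × 0.00567 = $1,620,500 × 0.00567 = $9,188.235
Sable Creek Township: $1,749,900 × 0.0013 = $2,274.87
Glenbar ISD: $1,749,900 × 0.00909 = $15,906.591
City of Glenbar: $1,749,900 × 0.01274 = $22,293.726
Ferndale County: ($1,749,900 − $129,400) × 0.0121 = $1,620,500 × 0.0121 = $19,608.05
Levies subtotal = $69,271.472
Total = $69,271.472 + $670 = $69,941.472

$69,941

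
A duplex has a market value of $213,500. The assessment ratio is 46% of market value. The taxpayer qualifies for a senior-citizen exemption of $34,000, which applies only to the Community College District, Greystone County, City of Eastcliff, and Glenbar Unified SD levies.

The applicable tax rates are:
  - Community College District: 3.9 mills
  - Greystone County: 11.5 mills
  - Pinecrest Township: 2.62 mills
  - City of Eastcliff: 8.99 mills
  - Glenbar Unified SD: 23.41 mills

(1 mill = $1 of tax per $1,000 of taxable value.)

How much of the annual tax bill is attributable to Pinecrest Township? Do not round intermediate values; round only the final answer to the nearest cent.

Assessed value = $213,500 × 0.46 = $98,210
Pinecrest Township taxable value = $98,210 (exemption does not apply)
Pinecrest Township levy = $98,210 × 0.00262 = $257.3102

$257.31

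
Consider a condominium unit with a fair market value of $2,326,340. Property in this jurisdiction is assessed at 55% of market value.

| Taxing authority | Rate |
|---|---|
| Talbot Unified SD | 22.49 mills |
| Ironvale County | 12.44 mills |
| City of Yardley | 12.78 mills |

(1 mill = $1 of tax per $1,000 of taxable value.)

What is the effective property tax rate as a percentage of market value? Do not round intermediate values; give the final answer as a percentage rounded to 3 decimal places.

2.624%

Assessed value = $2,326,340 × 0.55 = $1,279,487
Talbot Unified SD: $1,279,487 × 0.02249 = $28,775.66263
Ironvale County: $1,279,487 × 0.01244 = $15,916.81828
City of Yardley: $1,279,487 × 0.01278 = $16,351.84386
Total tax = $61,044.32477
Effective rate = $61,044.32477 ÷ $2,326,340 = 2.624% of market value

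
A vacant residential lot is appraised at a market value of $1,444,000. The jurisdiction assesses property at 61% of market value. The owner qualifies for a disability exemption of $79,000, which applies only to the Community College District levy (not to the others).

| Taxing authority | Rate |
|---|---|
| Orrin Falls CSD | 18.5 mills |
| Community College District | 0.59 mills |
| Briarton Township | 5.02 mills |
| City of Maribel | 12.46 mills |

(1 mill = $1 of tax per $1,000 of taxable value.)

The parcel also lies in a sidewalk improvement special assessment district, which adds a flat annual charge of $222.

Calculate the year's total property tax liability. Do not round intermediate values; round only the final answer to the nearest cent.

$32,387.71

Assessed value = $1,444,000 × 0.61 = $880,840
Orrin Falls CSD: $880,840 × 0.0185 = $16,295.54
Community College District: ($880,840 − $79,000) × 0.00059 = $801,840 × 0.00059 = $473.0856
Briarton Township: $880,840 × 0.00502 = $4,421.8168
City of Maribel: $880,840 × 0.01246 = $10,975.2664
Levies subtotal = $32,165.7088
Total = $32,165.7088 + $222 = $32,387.7088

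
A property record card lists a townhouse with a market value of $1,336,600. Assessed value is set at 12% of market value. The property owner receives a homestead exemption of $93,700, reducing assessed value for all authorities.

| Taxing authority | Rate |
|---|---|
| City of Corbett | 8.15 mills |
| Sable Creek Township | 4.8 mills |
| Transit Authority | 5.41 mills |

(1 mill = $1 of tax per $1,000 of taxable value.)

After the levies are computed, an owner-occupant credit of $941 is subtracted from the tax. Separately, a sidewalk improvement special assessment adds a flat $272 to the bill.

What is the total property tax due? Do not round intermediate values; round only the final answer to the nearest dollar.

Assessed value = $1,336,600 × 0.12 = $160,392
Taxable value = $160,392 − $93,700 = $66,692
City of Corbett: $66,692 × 0.00815 = $543.5398
Sable Creek Township: $66,692 × 0.0048 = $320.1216
Transit Authority: $66,692 × 0.00541 = $360.80372
Levies subtotal = $1,224.46512
After credit = $1,224.46512 − $941 = $283.46512
Total = $283.46512 + $272 = $555.46512

$555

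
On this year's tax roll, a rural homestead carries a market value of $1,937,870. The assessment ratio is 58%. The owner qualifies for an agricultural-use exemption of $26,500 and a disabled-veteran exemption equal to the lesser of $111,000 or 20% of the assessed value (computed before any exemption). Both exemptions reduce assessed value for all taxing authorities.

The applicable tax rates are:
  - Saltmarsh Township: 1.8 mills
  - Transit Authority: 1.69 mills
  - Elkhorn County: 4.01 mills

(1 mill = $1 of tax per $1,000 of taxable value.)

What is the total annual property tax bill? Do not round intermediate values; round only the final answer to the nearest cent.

Assessed value = $1,937,870 × 0.58 = $1,123,964.6
Disabled-veteran exemption = min($111,000, 20% × $1,123,964.6) = min($111,000, $224,792.92) = $111,000 (dollar cap binds)
Taxable value = $1,123,964.6 − $26,500 − $111,000 = $986,464.6
Saltmarsh Township: $986,464.6 × 0.0018 = $1,775.63628
Transit Authority: $986,464.6 × 0.00169 = $1,667.125174
Elkhorn County: $986,464.6 × 0.00401 = $3,955.723046
Total = $7,398.4845

$7,398.48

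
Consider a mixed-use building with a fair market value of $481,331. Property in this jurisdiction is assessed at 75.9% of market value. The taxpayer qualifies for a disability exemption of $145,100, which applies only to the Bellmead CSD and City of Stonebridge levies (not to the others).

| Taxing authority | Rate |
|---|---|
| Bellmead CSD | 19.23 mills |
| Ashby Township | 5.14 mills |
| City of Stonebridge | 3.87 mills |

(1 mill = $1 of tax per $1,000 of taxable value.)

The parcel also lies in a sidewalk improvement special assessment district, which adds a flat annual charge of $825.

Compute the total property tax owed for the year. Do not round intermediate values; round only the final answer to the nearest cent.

$7,790.12

Assessed value = $481,331 × 0.759 = $365,330.229
Bellmead CSD: ($365,330.229 − $145,100) × 0.01923 = $220,230.229 × 0.01923 = $4,235.02730367
Ashby Township: $365,330.229 × 0.00514 = $1,877.79737706
City of Stonebridge: ($365,330.229 − $145,100) × 0.00387 = $220,230.229 × 0.00387 = $852.29098623
Levies subtotal = $6,965.11566696
Total = $6,965.11566696 + $825 = $7,790.11566696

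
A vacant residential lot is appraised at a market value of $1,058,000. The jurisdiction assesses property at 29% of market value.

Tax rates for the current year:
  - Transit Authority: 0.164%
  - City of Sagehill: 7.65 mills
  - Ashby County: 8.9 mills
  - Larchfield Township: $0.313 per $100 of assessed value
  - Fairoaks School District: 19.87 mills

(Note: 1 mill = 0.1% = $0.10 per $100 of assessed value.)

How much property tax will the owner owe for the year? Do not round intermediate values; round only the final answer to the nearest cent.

$12,637.92

Assessed value = $1,058,000 × 0.29 = $306,820
Transit Authority: $306,820 × 0.00164 = $503.1848
City of Sagehill: $306,820 × 0.00765 = $2,347.173
Ashby County: $306,820 × 0.0089 = $2,730.698
Larchfield Township: $306,820 × 0.00313 = $960.3466
Fairoaks School District: $306,820 × 0.01987 = $6,096.5134
Total = $12,637.9158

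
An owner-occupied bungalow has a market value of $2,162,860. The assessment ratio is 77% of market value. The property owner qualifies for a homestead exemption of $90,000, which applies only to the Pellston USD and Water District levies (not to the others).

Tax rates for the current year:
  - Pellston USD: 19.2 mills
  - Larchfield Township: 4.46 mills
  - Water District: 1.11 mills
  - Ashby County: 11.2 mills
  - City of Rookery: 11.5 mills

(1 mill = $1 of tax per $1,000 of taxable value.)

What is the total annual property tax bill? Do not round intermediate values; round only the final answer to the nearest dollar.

Assessed value = $2,162,860 × 0.77 = $1,665,402.2
Pellston USD: ($1,665,402.2 − $90,000) × 0.0192 = $1,575,402.2 × 0.0192 = $30,247.72224
Larchfield Township: $1,665,402.2 × 0.00446 = $7,427.693812
Water District: ($1,665,402.2 − $90,000) × 0.00111 = $1,575,402.2 × 0.00111 = $1,748.696442
Ashby County: $1,665,402.2 × 0.0112 = $18,652.50464
City of Rookery: $1,665,402.2 × 0.0115 = $19,152.1253
Total = $77,228.742434

$77,229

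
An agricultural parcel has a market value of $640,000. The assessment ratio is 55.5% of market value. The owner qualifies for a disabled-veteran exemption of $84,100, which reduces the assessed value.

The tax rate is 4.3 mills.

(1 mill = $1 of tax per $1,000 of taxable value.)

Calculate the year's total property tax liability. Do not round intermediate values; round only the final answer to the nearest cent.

Assessed value = $640,000 × 0.555 = $355,200
Taxable value = $355,200 − $84,100 = $271,100
Tax = $271,100 × 0.0043 = $1,165.73

$1,165.73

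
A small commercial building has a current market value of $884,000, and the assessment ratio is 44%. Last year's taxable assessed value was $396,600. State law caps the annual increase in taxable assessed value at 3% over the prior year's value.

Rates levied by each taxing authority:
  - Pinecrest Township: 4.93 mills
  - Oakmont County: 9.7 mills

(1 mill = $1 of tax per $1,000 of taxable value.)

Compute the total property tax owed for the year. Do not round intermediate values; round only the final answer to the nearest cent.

$5,690.48

Uncapped assessed value = $884,000 × 0.44 = $388,960
Cap limit = $396,600 × 1.03 = $408,498
Taxable assessed value = min($388,960, $408,498) = $388,960 (cap does not bind)
Pinecrest Township: $388,960 × 0.00493 = $1,917.5728
Oakmont County: $388,960 × 0.0097 = $3,772.912
Total = $5,690.4848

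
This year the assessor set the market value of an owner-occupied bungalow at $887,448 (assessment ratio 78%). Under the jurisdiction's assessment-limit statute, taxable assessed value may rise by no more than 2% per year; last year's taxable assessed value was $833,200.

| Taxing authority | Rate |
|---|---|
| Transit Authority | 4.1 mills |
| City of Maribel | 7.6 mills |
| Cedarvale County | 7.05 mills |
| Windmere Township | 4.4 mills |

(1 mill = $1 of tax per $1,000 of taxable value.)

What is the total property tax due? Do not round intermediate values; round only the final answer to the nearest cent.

$16,024.65

Uncapped assessed value = $887,448 × 0.78 = $692,209.44
Cap limit = $833,200 × 1.02 = $849,864
Taxable assessed value = min($692,209.44, $849,864) = $692,209.44 (cap does not bind)
Transit Authority: $692,209.44 × 0.0041 = $2,838.058704
City of Maribel: $692,209.44 × 0.0076 = $5,260.791744
Cedarvale County: $692,209.44 × 0.00705 = $4,880.076552
Windmere Township: $692,209.44 × 0.0044 = $3,045.721536
Total = $16,024.648536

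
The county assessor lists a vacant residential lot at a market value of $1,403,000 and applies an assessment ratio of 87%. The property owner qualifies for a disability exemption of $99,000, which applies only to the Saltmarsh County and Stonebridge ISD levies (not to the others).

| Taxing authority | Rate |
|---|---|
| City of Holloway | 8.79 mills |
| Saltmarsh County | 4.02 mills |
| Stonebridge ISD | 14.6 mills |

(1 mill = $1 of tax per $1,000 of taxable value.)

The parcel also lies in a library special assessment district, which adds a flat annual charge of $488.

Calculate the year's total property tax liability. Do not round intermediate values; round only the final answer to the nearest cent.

$32,101.54

Assessed value = $1,403,000 × 0.87 = $1,220,610
City of Holloway: $1,220,610 × 0.00879 = $10,729.1619
Saltmarsh County: ($1,220,610 − $99,000) × 0.00402 = $1,121,610 × 0.00402 = $4,508.8722
Stonebridge ISD: ($1,220,610 − $99,000) × 0.0146 = $1,121,610 × 0.0146 = $16,375.506
Levies subtotal = $31,613.5401
Total = $31,613.5401 + $488 = $32,101.5401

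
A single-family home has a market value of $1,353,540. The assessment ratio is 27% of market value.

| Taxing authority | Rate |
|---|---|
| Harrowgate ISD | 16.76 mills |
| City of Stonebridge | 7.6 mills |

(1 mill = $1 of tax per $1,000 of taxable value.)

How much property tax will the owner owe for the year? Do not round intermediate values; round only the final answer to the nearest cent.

Assessed value = $1,353,540 × 0.27 = $365,455.8
Harrowgate ISD: $365,455.8 × 0.01676 = $6,125.039208
City of Stonebridge: $365,455.8 × 0.0076 = $2,777.46408
Total = $6,125.039208 + $2,777.46408 = $8,902.503288

$8,902.50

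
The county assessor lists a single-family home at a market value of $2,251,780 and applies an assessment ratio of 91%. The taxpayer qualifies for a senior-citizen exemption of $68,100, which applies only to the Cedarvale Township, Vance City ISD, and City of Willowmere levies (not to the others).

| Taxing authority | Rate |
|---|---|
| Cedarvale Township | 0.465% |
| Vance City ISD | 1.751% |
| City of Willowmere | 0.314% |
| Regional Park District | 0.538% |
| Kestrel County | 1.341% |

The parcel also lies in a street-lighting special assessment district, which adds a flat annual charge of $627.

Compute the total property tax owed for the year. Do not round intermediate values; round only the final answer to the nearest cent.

$89,249.76

Assessed value = $2,251,780 × 0.91 = $2,049,119.8
Cedarvale Township: ($2,049,119.8 − $68,100) × 0.00465 = $1,981,019.8 × 0.00465 = $9,211.74207
Vance City ISD: ($2,049,119.8 − $68,100) × 0.01751 = $1,981,019.8 × 0.01751 = $34,687.656698
City of Willowmere: ($2,049,119.8 − $68,100) × 0.00314 = $1,981,019.8 × 0.00314 = $6,220.402172
Regional Park District: $2,049,119.8 × 0.00538 = $11,024.264524
Kestrel County: $2,049,119.8 × 0.01341 = $27,478.696518
Levies subtotal = $88,622.761982
Total = $88,622.761982 + $627 = $89,249.761982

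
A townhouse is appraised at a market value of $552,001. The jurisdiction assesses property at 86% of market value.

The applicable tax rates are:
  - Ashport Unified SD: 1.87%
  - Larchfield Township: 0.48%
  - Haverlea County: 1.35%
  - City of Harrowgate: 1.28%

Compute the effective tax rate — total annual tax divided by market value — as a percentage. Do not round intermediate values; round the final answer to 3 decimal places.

Assessed value = $552,001 × 0.86 = $474,720.86
Ashport Unified SD: $474,720.86 × 0.0187 = $8,877.280082
Larchfield Township: $474,720.86 × 0.0048 = $2,278.660128
Haverlea County: $474,720.86 × 0.0135 = $6,408.73161
City of Harrowgate: $474,720.86 × 0.0128 = $6,076.427008
Total tax = $23,641.098828
Effective rate = $23,641.098828 ÷ $552,001 = 4.283% of market value

4.283%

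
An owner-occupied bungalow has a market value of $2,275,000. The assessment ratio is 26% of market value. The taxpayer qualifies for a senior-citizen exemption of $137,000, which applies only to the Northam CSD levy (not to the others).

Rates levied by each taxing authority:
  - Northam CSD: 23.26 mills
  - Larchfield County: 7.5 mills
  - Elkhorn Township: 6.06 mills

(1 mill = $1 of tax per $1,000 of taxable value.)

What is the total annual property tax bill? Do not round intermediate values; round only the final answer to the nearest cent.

$18,592.41

Assessed value = $2,275,000 × 0.26 = $591,500
Northam CSD: ($591,500 − $137,000) × 0.02326 = $454,500 × 0.02326 = $10,571.67
Larchfield County: $591,500 × 0.0075 = $4,436.25
Elkhorn Township: $591,500 × 0.00606 = $3,584.49
Total = $18,592.41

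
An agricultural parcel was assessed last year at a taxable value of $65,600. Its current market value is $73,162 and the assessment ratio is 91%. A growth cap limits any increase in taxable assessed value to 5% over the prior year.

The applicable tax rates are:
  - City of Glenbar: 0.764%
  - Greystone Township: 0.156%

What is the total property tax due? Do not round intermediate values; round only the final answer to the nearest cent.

Uncapped assessed value = $73,162 × 0.91 = $66,577.42
Cap limit = $65,600 × 1.05 = $68,880
Taxable assessed value = min($66,577.42, $68,880) = $66,577.42 (cap does not bind)
City of Glenbar: $66,577.42 × 0.00764 = $508.6514888
Greystone Township: $66,577.42 × 0.00156 = $103.8607752
Total = $612.512264

$612.51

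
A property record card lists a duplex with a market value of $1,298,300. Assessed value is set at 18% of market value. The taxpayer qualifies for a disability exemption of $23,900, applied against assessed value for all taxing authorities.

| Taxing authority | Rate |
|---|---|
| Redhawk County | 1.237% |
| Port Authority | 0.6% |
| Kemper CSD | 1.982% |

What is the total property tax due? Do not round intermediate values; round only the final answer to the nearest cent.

Assessed value = $1,298,300 × 0.18 = $233,694
Taxable value = $233,694 − $23,900 = $209,794
Redhawk County: $209,794 × 0.01237 = $2,595.15178
Port Authority: $209,794 × 0.006 = $1,258.764
Kemper CSD: $209,794 × 0.01982 = $4,158.11708
Total = $2,595.15178 + $1,258.764 + $4,158.11708 = $8,012.03286

$8,012.03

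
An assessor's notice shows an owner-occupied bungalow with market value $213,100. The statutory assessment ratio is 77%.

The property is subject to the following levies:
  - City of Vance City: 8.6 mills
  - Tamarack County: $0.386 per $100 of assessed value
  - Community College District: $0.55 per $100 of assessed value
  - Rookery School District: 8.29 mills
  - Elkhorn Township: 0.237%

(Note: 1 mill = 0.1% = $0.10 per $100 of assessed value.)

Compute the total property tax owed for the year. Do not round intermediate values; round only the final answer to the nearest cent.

Assessed value = $213,100 × 0.77 = $164,087
City of Vance City: $164,087 × 0.0086 = $1,411.1482
Tamarack County: $164,087 × 0.00386 = $633.37582
Community College District: $164,087 × 0.0055 = $902.4785
Rookery School District: $164,087 × 0.00829 = $1,360.28123
Elkhorn Township: $164,087 × 0.00237 = $388.88619
Total = $4,696.16994

$4,696.17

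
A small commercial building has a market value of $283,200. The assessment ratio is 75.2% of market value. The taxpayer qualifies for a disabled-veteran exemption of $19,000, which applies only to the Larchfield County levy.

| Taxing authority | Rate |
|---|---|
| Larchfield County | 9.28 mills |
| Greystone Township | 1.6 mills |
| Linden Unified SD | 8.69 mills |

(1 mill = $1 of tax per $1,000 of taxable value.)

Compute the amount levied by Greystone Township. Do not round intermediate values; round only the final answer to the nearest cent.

$340.75

Assessed value = $283,200 × 0.752 = $212,966.4
Greystone Township taxable value = $212,966.4 (exemption does not apply)
Greystone Township levy = $212,966.4 × 0.0016 = $340.74624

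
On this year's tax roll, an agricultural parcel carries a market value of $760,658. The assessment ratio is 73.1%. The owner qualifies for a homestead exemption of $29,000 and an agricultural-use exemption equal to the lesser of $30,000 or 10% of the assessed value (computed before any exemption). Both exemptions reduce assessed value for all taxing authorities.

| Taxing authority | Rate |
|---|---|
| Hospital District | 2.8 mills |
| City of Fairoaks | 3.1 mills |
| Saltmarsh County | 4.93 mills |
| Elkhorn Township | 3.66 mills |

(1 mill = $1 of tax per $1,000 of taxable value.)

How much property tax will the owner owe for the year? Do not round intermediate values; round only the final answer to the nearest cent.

Assessed value = $760,658 × 0.731 = $556,040.998
Agricultural-use exemption = min($30,000, 10% × $556,040.998) = min($30,000, $55,604.0998) = $30,000 (dollar cap binds)
Taxable value = $556,040.998 − $29,000 − $30,000 = $497,040.998
Hospital District: $497,040.998 × 0.0028 = $1,391.7147944
City of Fairoaks: $497,040.998 × 0.0031 = $1,540.8270938
Saltmarsh County: $497,040.998 × 0.00493 = $2,450.41212014
Elkhorn Township: $497,040.998 × 0.00366 = $1,819.17005268
Total = $7,202.12406102

$7,202.12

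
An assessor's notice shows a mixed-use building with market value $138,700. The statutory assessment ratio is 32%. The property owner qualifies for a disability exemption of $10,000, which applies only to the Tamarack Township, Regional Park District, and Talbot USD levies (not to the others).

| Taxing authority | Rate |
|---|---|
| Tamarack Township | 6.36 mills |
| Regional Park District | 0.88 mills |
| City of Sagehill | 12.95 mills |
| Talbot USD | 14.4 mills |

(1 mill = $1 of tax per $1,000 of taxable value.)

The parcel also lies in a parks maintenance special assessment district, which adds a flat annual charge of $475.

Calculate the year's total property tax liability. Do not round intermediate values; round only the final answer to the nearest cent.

$1,793.84

Assessed value = $138,700 × 0.32 = $44,384
Tamarack Township: ($44,384 − $10,000) × 0.00636 = $34,384 × 0.00636 = $218.68224
Regional Park District: ($44,384 − $10,000) × 0.00088 = $34,384 × 0.00088 = $30.25792
City of Sagehill: $44,384 × 0.01295 = $574.7728
Talbot USD: ($44,384 − $10,000) × 0.0144 = $34,384 × 0.0144 = $495.1296
Levies subtotal = $1,318.84256
Total = $1,318.84256 + $475 = $1,793.84256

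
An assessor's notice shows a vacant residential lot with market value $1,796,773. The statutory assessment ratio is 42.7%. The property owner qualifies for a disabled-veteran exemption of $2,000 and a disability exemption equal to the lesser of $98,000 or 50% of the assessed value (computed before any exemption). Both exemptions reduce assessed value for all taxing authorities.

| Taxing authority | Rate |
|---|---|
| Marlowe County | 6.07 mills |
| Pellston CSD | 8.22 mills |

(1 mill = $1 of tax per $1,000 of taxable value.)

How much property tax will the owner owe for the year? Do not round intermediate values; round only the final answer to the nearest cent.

Assessed value = $1,796,773 × 0.427 = $767,222.071
Disability exemption = min($98,000, 50% × $767,222.071) = min($98,000, $383,611.0355) = $98,000 (dollar cap binds)
Taxable value = $767,222.071 − $2,000 − $98,000 = $667,222.071
Marlowe County: $667,222.071 × 0.00607 = $4,050.03797097
Pellston CSD: $667,222.071 × 0.00822 = $5,484.56542362
Total = $9,534.60339459

$9,534.60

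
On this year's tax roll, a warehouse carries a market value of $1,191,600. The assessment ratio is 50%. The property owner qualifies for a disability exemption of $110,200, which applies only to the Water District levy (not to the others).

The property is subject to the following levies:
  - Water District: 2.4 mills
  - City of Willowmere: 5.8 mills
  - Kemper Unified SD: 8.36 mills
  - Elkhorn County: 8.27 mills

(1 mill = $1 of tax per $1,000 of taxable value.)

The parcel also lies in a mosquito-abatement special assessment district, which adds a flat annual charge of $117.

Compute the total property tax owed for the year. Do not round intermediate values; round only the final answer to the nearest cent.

$14,646.23

Assessed value = $1,191,600 × 0.5 = $595,800
Water District: ($595,800 − $110,200) × 0.0024 = $485,600 × 0.0024 = $1,165.44
City of Willowmere: $595,800 × 0.0058 = $3,455.64
Kemper Unified SD: $595,800 × 0.00836 = $4,980.888
Elkhorn County: $595,800 × 0.00827 = $4,927.266
Levies subtotal = $14,529.234
Total = $14,529.234 + $117 = $14,646.234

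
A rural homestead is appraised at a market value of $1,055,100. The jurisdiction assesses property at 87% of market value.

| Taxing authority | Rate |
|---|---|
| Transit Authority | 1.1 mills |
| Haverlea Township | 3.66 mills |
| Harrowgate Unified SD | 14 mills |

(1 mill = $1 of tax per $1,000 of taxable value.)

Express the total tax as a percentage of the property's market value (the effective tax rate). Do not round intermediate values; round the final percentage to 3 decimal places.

1.632%

Assessed value = $1,055,100 × 0.87 = $917,937
Transit Authority: $917,937 × 0.0011 = $1,009.7307
Haverlea Township: $917,937 × 0.00366 = $3,359.64942
Harrowgate Unified SD: $917,937 × 0.014 = $12,851.118
Total tax = $17,220.49812
Effective rate = $17,220.49812 ÷ $1,055,100 = 1.632% of market value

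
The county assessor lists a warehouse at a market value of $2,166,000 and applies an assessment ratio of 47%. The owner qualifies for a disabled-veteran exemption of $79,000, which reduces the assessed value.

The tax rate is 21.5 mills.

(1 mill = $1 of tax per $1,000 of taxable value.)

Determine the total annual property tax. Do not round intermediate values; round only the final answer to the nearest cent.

Assessed value = $2,166,000 × 0.47 = $1,018,020
Taxable value = $1,018,020 − $79,000 = $939,020
Tax = $939,020 × 0.0215 = $20,188.93

$20,188.93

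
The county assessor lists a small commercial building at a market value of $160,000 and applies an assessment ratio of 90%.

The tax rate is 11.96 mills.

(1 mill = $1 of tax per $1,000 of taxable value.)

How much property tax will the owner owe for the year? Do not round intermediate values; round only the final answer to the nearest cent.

$1,722.24

Assessed value = $160,000 × 0.9 = $144,000
Tax = $144,000 × 0.01196 = $1,722.24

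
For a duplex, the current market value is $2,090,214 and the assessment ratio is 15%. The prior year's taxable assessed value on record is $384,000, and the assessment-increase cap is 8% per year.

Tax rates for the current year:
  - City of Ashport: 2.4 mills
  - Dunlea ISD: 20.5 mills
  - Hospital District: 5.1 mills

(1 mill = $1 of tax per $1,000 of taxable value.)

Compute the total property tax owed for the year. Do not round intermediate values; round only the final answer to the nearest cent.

$8,778.90

Uncapped assessed value = $2,090,214 × 0.15 = $313,532.1
Cap limit = $384,000 × 1.08 = $414,720
Taxable assessed value = min($313,532.1, $414,720) = $313,532.1 (cap does not bind)
City of Ashport: $313,532.1 × 0.0024 = $752.47704
Dunlea ISD: $313,532.1 × 0.0205 = $6,427.40805
Hospital District: $313,532.1 × 0.0051 = $1,599.01371
Total = $8,778.8988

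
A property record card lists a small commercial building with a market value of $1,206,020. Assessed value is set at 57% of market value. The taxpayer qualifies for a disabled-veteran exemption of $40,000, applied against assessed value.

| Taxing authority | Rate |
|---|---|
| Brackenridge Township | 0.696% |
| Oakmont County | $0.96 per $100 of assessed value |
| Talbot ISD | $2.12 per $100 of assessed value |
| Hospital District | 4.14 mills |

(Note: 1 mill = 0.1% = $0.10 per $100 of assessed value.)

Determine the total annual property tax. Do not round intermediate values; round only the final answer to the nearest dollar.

Assessed value = $1,206,020 × 0.57 = $687,431.4
Taxable value = $687,431.4 − $40,000 = $647,431.4
Brackenridge Township: $647,431.4 × 0.00696 = $4,506.122544
Oakmont County: $647,431.4 × 0.0096 = $6,215.34144
Talbot ISD: $647,431.4 × 0.0212 = $13,725.54568
Hospital District: $647,431.4 × 0.00414 = $2,680.365996
Total = $27,127.37566

$27,127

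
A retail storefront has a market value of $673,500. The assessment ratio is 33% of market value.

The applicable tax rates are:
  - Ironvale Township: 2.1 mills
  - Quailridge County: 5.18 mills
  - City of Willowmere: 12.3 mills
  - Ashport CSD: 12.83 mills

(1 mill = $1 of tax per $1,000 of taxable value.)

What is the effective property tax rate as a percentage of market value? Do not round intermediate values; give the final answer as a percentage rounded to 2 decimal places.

Assessed value = $673,500 × 0.33 = $222,255
Ironvale Township: $222,255 × 0.0021 = $466.7355
Quailridge County: $222,255 × 0.00518 = $1,151.2809
City of Willowmere: $222,255 × 0.0123 = $2,733.7365
Ashport CSD: $222,255 × 0.01283 = $2,851.53165
Total tax = $7,203.28455
Effective rate = $7,203.28455 ÷ $673,500 = 1.07% of market value

1.07%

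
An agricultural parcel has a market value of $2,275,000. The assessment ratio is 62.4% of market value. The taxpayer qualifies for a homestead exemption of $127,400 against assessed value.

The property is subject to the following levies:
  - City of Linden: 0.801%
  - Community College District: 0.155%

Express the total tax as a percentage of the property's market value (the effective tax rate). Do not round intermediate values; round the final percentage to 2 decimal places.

Assessed value = $2,275,000 × 0.624 = $1,419,600
Taxable value = $1,419,600 − $127,400 = $1,292,200
City of Linden: $1,292,200 × 0.00801 = $10,350.522
Community College District: $1,292,200 × 0.00155 = $2,002.91
Total tax = $12,353.432
Effective rate = $12,353.432 ÷ $2,275,000 = 0.54% of market value

0.54%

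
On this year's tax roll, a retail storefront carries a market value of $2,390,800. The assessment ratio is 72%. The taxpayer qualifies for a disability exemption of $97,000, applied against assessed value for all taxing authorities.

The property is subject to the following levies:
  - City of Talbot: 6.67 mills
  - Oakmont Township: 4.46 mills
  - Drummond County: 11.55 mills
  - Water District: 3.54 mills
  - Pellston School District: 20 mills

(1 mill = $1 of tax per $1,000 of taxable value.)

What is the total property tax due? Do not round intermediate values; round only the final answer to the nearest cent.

Assessed value = $2,390,800 × 0.72 = $1,721,376
Taxable value = $1,721,376 − $97,000 = $1,624,376
City of Talbot: $1,624,376 × 0.00667 = $10,834.58792
Oakmont Township: $1,624,376 × 0.00446 = $7,244.71696
Drummond County: $1,624,376 × 0.01155 = $18,761.5428
Water District: $1,624,376 × 0.00354 = $5,750.29104
Pellston School District: $1,624,376 × 0.02 = $32,487.52
Total = $10,834.58792 + $7,244.71696 + $18,761.5428 + $5,750.29104 + $32,487.52 = $75,078.65872

$75,078.66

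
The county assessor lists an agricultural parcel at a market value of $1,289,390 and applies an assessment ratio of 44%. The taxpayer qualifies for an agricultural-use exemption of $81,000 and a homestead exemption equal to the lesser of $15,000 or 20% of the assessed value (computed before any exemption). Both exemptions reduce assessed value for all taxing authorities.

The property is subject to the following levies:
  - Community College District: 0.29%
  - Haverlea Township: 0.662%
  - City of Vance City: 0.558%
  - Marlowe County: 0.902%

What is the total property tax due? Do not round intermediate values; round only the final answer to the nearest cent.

$11,368.52

Assessed value = $1,289,390 × 0.44 = $567,331.6
Homestead exemption = min($15,000, 20% × $567,331.6) = min($15,000, $113,466.32) = $15,000 (dollar cap binds)
Taxable value = $567,331.6 − $81,000 − $15,000 = $471,331.6
Community College District: $471,331.6 × 0.0029 = $1,366.86164
Haverlea Township: $471,331.6 × 0.00662 = $3,120.215192
City of Vance City: $471,331.6 × 0.00558 = $2,630.030328
Marlowe County: $471,331.6 × 0.00902 = $4,251.411032
Total = $11,368.518192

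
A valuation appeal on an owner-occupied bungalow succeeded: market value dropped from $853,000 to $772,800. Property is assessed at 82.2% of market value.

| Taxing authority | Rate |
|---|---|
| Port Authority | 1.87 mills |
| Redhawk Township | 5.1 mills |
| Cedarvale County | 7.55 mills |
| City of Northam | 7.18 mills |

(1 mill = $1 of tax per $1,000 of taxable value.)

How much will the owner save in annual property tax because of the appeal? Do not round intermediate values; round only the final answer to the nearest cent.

Old assessed value = $853,000 × 0.822 = $701,166
New assessed value = $772,800 × 0.822 = $635,241.6
Combined rate = 0.00187 + 0.0051 + 0.00755 + 0.00718 = 0.0217
Old tax = $701,166 × 0.0217 = $15,215.3022
New tax = $635,241.6 × 0.0217 = $13,784.74272
Reduction = $15,215.3022 − $13,784.74272 = $1,430.55948

$1,430.56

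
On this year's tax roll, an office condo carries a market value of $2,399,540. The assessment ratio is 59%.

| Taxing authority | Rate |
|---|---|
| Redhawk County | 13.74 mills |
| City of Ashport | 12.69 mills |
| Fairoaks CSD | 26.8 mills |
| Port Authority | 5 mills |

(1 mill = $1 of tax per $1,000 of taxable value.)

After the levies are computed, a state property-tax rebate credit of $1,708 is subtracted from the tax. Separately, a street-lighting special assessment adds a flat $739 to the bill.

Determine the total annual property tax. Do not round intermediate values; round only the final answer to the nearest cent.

$81,468.88

Assessed value = $2,399,540 × 0.59 = $1,415,728.6
Redhawk County: $1,415,728.6 × 0.01374 = $19,452.110964
City of Ashport: $1,415,728.6 × 0.01269 = $17,965.595934
Fairoaks CSD: $1,415,728.6 × 0.0268 = $37,941.52648
Port Authority: $1,415,728.6 × 0.005 = $7,078.643
Levies subtotal = $82,437.876378
After credit = $82,437.876378 − $1,708 = $80,729.876378
Total = $80,729.876378 + $739 = $81,468.876378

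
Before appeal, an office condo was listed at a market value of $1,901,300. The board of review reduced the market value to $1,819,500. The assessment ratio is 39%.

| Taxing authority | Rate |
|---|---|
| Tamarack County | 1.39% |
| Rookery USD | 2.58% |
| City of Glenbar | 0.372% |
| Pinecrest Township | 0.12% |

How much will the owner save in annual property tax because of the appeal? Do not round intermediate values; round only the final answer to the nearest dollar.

$1,423

Old assessed value = $1,901,300 × 0.39 = $741,507
New assessed value = $1,819,500 × 0.39 = $709,605
Combined rate = 0.0139 + 0.0258 + 0.00372 + 0.0012 = 0.04462
Old tax = $741,507 × 0.04462 = $33,086.04234
New tax = $709,605 × 0.04462 = $31,662.5751
Reduction = $33,086.04234 − $31,662.5751 = $1,423.46724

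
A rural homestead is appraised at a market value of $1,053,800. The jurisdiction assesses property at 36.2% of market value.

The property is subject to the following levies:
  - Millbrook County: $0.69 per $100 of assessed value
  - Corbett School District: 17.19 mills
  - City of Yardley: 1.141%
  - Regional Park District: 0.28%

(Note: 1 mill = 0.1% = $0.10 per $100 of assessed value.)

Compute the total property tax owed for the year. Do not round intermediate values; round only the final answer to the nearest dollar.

$14,611

Assessed value = $1,053,800 × 0.362 = $381,475.6
Millbrook County: $381,475.6 × 0.0069 = $2,632.18164
Corbett School District: $381,475.6 × 0.01719 = $6,557.565564
City of Yardley: $381,475.6 × 0.01141 = $4,352.636596
Regional Park District: $381,475.6 × 0.0028 = $1,068.13168
Total = $14,610.51548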